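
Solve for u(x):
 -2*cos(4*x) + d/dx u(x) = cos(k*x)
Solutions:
 u(x) = C1 + sin(4*x)/2 + sin(k*x)/k


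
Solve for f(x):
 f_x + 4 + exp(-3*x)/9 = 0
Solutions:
 f(x) = C1 - 4*x + exp(-3*x)/27


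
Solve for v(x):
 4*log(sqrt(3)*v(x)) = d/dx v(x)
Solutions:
 -Integral(1/(2*log(_y) + log(3)), (_y, v(x)))/2 = C1 - x


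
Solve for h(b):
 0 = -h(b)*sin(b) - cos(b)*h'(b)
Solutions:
 h(b) = C1*cos(b)


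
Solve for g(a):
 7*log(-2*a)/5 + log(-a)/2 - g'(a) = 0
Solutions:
 g(a) = C1 + 19*a*log(-a)/10 + a*(-19 + 14*log(2))/10


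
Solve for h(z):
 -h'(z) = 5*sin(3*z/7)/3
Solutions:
 h(z) = C1 + 35*cos(3*z/7)/9


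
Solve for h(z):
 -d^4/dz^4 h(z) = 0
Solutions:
 h(z) = C1 + C2*z + C3*z^2 + C4*z^3


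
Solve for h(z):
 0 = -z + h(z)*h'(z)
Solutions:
 h(z) = -sqrt(C1 + z^2)
 h(z) = sqrt(C1 + z^2)


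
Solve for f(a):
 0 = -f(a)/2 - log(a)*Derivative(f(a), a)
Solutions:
 f(a) = C1*exp(-li(a)/2)


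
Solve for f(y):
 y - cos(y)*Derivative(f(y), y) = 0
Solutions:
 f(y) = C1 + Integral(y/cos(y), y)


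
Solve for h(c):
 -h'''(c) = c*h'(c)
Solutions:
 h(c) = C1 + Integral(C2*airyai(-c) + C3*airybi(-c), c)


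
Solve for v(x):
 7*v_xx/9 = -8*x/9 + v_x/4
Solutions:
 v(x) = C1 + C2*exp(9*x/28) + 16*x^2/9 + 896*x/81


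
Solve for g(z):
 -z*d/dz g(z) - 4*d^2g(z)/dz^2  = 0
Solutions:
 g(z) = C1 + C2*erf(sqrt(2)*z/4)


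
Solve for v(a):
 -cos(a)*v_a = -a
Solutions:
 v(a) = C1 + Integral(a/cos(a), a)


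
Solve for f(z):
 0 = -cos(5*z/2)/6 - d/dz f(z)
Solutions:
 f(z) = C1 - sin(5*z/2)/15


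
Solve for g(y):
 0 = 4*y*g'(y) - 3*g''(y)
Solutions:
 g(y) = C1 + C2*erfi(sqrt(6)*y/3)


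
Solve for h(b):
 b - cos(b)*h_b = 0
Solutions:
 h(b) = C1 + Integral(b/cos(b), b)


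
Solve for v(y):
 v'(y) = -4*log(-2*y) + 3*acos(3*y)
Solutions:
 v(y) = C1 - 4*y*log(-y) + 3*y*acos(3*y) - 4*y*log(2) + 4*y - sqrt(1 - 9*y^2)


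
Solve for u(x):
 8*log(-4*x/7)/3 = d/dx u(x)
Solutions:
 u(x) = C1 + 8*x*log(-x)/3 + 8*x*(-log(7) - 1 + 2*log(2))/3


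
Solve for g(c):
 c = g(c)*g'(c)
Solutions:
 g(c) = -sqrt(C1 + c^2)
 g(c) = sqrt(C1 + c^2)


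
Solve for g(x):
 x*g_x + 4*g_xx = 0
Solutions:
 g(x) = C1 + C2*erf(sqrt(2)*x/4)


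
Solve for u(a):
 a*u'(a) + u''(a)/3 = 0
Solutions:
 u(a) = C1 + C2*erf(sqrt(6)*a/2)


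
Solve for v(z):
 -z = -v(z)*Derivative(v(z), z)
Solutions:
 v(z) = -sqrt(C1 + z^2)
 v(z) = sqrt(C1 + z^2)


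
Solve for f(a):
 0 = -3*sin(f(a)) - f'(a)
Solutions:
 f(a) = -acos((-C1 - exp(6*a))/(C1 - exp(6*a))) + 2*pi
 f(a) = acos((-C1 - exp(6*a))/(C1 - exp(6*a)))


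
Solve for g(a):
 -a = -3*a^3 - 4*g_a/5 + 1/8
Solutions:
 g(a) = C1 - 15*a^4/16 + 5*a^2/8 + 5*a/32


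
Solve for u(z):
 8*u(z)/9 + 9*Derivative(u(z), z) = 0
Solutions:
 u(z) = C1*exp(-8*z/81)


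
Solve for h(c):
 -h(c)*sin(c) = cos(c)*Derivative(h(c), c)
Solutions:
 h(c) = C1*cos(c)


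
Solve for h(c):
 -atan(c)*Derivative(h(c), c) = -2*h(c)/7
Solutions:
 h(c) = C1*exp(2*Integral(1/atan(c), c)/7)


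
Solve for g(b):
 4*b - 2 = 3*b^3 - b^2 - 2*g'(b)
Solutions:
 g(b) = C1 + 3*b^4/8 - b^3/6 - b^2 + b


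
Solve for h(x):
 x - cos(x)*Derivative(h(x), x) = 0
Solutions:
 h(x) = C1 + Integral(x/cos(x), x)


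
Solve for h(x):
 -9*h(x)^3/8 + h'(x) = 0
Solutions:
 h(x) = -2*sqrt(-1/(C1 + 9*x))
 h(x) = 2*sqrt(-1/(C1 + 9*x))


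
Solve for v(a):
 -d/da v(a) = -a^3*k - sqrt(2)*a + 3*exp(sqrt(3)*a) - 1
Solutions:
 v(a) = C1 + a^4*k/4 + sqrt(2)*a^2/2 + a - sqrt(3)*exp(sqrt(3)*a)


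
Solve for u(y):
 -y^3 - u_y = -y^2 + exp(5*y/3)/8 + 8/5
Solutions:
 u(y) = C1 - y^4/4 + y^3/3 - 8*y/5 - 3*exp(5*y/3)/40


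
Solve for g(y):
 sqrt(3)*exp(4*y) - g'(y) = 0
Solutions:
 g(y) = C1 + sqrt(3)*exp(4*y)/4


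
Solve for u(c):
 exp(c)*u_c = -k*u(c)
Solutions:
 u(c) = C1*exp(k*exp(-c))


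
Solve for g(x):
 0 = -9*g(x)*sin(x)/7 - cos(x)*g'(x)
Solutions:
 g(x) = C1*cos(x)^(9/7)


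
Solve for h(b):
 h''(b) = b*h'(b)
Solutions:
 h(b) = C1 + C2*erfi(sqrt(2)*b/2)


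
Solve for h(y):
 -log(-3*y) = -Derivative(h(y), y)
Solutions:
 h(y) = C1 + y*log(-y) + y*(-1 + log(3))


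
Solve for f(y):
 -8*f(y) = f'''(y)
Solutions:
 f(y) = C3*exp(-2*y) + (C1*sin(sqrt(3)*y) + C2*cos(sqrt(3)*y))*exp(y)


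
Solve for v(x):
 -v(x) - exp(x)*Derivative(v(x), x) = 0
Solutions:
 v(x) = C1*exp(exp(-x))


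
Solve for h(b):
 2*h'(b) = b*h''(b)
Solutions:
 h(b) = C1 + C2*b^3


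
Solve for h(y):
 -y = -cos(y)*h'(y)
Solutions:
 h(y) = C1 + Integral(y/cos(y), y)


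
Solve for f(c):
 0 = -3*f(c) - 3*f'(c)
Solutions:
 f(c) = C1*exp(-c)


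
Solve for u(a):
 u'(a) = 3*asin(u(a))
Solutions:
 Integral(1/asin(_y), (_y, u(a))) = C1 + 3*a


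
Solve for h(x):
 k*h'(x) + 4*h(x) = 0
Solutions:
 h(x) = C1*exp(-4*x/k)


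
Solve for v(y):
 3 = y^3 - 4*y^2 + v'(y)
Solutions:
 v(y) = C1 - y^4/4 + 4*y^3/3 + 3*y


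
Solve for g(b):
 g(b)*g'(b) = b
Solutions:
 g(b) = -sqrt(C1 + b^2)
 g(b) = sqrt(C1 + b^2)


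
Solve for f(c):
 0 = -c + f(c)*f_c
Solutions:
 f(c) = -sqrt(C1 + c^2)
 f(c) = sqrt(C1 + c^2)


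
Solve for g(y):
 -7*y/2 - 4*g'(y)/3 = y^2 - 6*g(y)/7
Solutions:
 g(y) = C1*exp(9*y/14) + 7*y^2/6 + 833*y/108 + 5831/486


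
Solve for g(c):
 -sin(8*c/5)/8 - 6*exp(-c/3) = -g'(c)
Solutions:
 g(c) = C1 - 5*cos(8*c/5)/64 - 18*exp(-c/3)


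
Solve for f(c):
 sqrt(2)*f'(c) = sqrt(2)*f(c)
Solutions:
 f(c) = C1*exp(c)


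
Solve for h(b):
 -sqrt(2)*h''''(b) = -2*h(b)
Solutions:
 h(b) = C1*exp(-2^(1/8)*b) + C2*exp(2^(1/8)*b) + C3*sin(2^(1/8)*b) + C4*cos(2^(1/8)*b)


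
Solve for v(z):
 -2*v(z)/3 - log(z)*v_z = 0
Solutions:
 v(z) = C1*exp(-2*li(z)/3)


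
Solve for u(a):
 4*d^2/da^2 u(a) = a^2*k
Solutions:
 u(a) = C1 + C2*a + a^4*k/48


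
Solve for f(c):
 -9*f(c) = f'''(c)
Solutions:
 f(c) = C3*exp(-3^(2/3)*c) + (C1*sin(3*3^(1/6)*c/2) + C2*cos(3*3^(1/6)*c/2))*exp(3^(2/3)*c/2)


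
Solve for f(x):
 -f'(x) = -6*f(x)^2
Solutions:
 f(x) = -1/(C1 + 6*x)


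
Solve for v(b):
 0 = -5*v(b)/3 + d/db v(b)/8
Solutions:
 v(b) = C1*exp(40*b/3)


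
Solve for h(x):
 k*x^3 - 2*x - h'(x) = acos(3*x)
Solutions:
 h(x) = C1 + k*x^4/4 - x^2 - x*acos(3*x) + sqrt(1 - 9*x^2)/3


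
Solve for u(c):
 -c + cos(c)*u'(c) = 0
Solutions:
 u(c) = C1 + Integral(c/cos(c), c)


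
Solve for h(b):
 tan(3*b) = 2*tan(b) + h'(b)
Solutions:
 h(b) = C1 + 2*log(cos(b)) - log(cos(3*b))/3


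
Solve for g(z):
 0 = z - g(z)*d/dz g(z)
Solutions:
 g(z) = -sqrt(C1 + z^2)
 g(z) = sqrt(C1 + z^2)


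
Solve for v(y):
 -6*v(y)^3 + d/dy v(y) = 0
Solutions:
 v(y) = -sqrt(2)*sqrt(-1/(C1 + 6*y))/2
 v(y) = sqrt(2)*sqrt(-1/(C1 + 6*y))/2


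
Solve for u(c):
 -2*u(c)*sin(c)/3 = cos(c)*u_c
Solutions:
 u(c) = C1*cos(c)^(2/3)


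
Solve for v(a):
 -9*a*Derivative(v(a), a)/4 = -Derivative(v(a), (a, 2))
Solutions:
 v(a) = C1 + C2*erfi(3*sqrt(2)*a/4)


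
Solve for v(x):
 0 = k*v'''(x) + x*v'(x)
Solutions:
 v(x) = C1 + Integral(C2*airyai(x*(-1/k)^(1/3)) + C3*airybi(x*(-1/k)^(1/3)), x)


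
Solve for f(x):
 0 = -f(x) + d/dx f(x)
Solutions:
 f(x) = C1*exp(x)


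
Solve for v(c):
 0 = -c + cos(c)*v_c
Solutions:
 v(c) = C1 + Integral(c/cos(c), c)


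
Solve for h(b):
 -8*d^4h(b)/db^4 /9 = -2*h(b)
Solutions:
 h(b) = C1*exp(-sqrt(6)*b/2) + C2*exp(sqrt(6)*b/2) + C3*sin(sqrt(6)*b/2) + C4*cos(sqrt(6)*b/2)


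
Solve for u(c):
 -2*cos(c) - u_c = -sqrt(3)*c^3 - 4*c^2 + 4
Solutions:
 u(c) = C1 + sqrt(3)*c^4/4 + 4*c^3/3 - 4*c - 2*sin(c)


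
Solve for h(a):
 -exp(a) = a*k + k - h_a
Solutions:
 h(a) = C1 + a^2*k/2 + a*k + exp(a)


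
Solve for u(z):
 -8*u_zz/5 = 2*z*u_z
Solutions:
 u(z) = C1 + C2*erf(sqrt(10)*z/4)


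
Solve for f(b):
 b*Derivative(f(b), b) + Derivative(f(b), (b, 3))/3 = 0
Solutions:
 f(b) = C1 + Integral(C2*airyai(-3^(1/3)*b) + C3*airybi(-3^(1/3)*b), b)


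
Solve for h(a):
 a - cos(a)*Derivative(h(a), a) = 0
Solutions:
 h(a) = C1 + Integral(a/cos(a), a)


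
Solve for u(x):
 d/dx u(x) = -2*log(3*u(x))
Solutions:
 Integral(1/(log(_y) + log(3)), (_y, u(x)))/2 = C1 - x


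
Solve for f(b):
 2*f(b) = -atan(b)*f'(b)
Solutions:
 f(b) = C1*exp(-2*Integral(1/atan(b), b))


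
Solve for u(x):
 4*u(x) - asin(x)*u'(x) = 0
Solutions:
 u(x) = C1*exp(4*Integral(1/asin(x), x))


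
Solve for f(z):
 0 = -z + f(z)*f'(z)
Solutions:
 f(z) = -sqrt(C1 + z^2)
 f(z) = sqrt(C1 + z^2)


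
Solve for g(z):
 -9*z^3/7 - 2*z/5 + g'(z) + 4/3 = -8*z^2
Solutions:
 g(z) = C1 + 9*z^4/28 - 8*z^3/3 + z^2/5 - 4*z/3


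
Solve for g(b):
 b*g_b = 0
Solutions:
 g(b) = C1


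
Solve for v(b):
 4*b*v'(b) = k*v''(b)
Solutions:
 v(b) = C1 + C2*erf(sqrt(2)*b*sqrt(-1/k))/sqrt(-1/k)


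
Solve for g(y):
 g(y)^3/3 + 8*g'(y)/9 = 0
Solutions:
 g(y) = -2*sqrt(-1/(C1 - 3*y))
 g(y) = 2*sqrt(-1/(C1 - 3*y))


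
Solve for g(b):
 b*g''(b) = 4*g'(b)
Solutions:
 g(b) = C1 + C2*b^5


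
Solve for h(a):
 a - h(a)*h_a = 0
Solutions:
 h(a) = -sqrt(C1 + a^2)
 h(a) = sqrt(C1 + a^2)


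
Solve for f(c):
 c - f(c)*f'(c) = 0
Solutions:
 f(c) = -sqrt(C1 + c^2)
 f(c) = sqrt(C1 + c^2)


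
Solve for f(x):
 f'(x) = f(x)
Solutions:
 f(x) = C1*exp(x)


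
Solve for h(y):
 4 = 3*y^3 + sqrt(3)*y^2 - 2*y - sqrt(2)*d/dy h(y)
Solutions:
 h(y) = C1 + 3*sqrt(2)*y^4/8 + sqrt(6)*y^3/6 - sqrt(2)*y^2/2 - 2*sqrt(2)*y


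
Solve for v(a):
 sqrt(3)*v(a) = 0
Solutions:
 v(a) = 0


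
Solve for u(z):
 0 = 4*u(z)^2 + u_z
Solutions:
 u(z) = 1/(C1 + 4*z)


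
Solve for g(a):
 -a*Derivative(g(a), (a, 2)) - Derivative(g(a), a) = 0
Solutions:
 g(a) = C1 + C2*log(a)


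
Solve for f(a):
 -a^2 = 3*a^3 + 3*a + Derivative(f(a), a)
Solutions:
 f(a) = C1 - 3*a^4/4 - a^3/3 - 3*a^2/2


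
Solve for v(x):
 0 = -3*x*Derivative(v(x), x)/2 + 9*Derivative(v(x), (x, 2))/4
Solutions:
 v(x) = C1 + C2*erfi(sqrt(3)*x/3)


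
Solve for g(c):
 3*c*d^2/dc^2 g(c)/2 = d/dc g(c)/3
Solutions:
 g(c) = C1 + C2*c^(11/9)


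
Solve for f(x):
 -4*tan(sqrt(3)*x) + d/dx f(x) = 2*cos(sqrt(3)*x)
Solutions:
 f(x) = C1 - 4*sqrt(3)*log(cos(sqrt(3)*x))/3 + 2*sqrt(3)*sin(sqrt(3)*x)/3


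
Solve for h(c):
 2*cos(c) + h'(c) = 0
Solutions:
 h(c) = C1 - 2*sin(c)


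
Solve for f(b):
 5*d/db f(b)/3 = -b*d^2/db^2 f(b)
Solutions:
 f(b) = C1 + C2/b^(2/3)


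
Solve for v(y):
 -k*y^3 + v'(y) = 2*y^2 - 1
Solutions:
 v(y) = C1 + k*y^4/4 + 2*y^3/3 - y


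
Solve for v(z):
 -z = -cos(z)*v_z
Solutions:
 v(z) = C1 + Integral(z/cos(z), z)


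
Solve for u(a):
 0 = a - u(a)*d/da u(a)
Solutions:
 u(a) = -sqrt(C1 + a^2)
 u(a) = sqrt(C1 + a^2)


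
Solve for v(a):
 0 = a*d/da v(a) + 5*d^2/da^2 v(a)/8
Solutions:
 v(a) = C1 + C2*erf(2*sqrt(5)*a/5)


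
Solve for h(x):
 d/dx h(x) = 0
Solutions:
 h(x) = C1


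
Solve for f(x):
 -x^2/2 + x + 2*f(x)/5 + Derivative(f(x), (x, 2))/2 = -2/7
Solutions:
 f(x) = C1*sin(2*sqrt(5)*x/5) + C2*cos(2*sqrt(5)*x/5) + 5*x^2/4 - 5*x/2 - 215/56


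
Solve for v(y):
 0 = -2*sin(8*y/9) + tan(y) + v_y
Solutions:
 v(y) = C1 + log(cos(y)) - 9*cos(8*y/9)/4


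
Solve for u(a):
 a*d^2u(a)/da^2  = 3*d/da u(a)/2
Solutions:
 u(a) = C1 + C2*a^(5/2)


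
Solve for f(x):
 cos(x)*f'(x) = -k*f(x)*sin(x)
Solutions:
 f(x) = C1*exp(k*log(cos(x)))


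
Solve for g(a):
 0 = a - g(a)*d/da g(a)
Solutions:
 g(a) = -sqrt(C1 + a^2)
 g(a) = sqrt(C1 + a^2)


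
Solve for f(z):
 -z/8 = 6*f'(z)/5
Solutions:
 f(z) = C1 - 5*z^2/96


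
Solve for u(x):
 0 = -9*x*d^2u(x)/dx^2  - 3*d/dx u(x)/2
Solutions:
 u(x) = C1 + C2*x^(5/6)


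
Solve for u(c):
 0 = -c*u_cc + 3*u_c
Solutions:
 u(c) = C1 + C2*c^4


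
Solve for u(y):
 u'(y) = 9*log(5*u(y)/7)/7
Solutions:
 -7*Integral(1/(log(_y) - log(7) + log(5)), (_y, u(y)))/9 = C1 - y


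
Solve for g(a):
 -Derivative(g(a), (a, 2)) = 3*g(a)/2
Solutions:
 g(a) = C1*sin(sqrt(6)*a/2) + C2*cos(sqrt(6)*a/2)


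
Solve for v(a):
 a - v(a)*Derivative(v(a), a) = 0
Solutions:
 v(a) = -sqrt(C1 + a^2)
 v(a) = sqrt(C1 + a^2)


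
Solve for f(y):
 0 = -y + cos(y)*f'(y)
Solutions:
 f(y) = C1 + Integral(y/cos(y), y)


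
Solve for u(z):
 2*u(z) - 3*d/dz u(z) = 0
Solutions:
 u(z) = C1*exp(2*z/3)


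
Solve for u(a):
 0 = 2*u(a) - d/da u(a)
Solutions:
 u(a) = C1*exp(2*a)


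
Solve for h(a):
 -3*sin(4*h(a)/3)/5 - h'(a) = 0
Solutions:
 3*a/5 + 3*log(cos(4*h(a)/3) - 1)/8 - 3*log(cos(4*h(a)/3) + 1)/8 = C1


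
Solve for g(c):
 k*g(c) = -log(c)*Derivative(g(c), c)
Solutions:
 g(c) = C1*exp(-k*li(c))


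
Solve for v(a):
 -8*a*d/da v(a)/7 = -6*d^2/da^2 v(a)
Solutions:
 v(a) = C1 + C2*erfi(sqrt(42)*a/21)


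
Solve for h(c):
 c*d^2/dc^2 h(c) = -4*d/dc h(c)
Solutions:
 h(c) = C1 + C2/c^3


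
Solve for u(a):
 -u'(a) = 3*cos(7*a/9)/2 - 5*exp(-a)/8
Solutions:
 u(a) = C1 - 27*sin(7*a/9)/14 - 5*exp(-a)/8


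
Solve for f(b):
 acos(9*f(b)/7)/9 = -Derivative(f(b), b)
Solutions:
 Integral(1/acos(9*_y/7), (_y, f(b))) = C1 - b/9


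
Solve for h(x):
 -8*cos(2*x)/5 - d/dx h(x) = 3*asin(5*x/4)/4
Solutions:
 h(x) = C1 - 3*x*asin(5*x/4)/4 - 3*sqrt(16 - 25*x^2)/20 - 4*sin(2*x)/5


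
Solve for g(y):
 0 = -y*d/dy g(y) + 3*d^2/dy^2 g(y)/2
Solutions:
 g(y) = C1 + C2*erfi(sqrt(3)*y/3)


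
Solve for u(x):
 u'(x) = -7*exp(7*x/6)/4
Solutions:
 u(x) = C1 - 3*exp(7*x/6)/2


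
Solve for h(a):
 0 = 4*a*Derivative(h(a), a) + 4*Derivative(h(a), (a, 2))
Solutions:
 h(a) = C1 + C2*erf(sqrt(2)*a/2)


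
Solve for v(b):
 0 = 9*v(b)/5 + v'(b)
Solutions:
 v(b) = C1*exp(-9*b/5)


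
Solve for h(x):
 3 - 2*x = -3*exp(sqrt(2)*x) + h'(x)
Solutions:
 h(x) = C1 - x^2 + 3*x + 3*sqrt(2)*exp(sqrt(2)*x)/2


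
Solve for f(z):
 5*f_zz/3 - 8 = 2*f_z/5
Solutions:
 f(z) = C1 + C2*exp(6*z/25) - 20*z


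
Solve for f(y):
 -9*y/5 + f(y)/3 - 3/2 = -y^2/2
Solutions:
 f(y) = -3*y^2/2 + 27*y/5 + 9/2


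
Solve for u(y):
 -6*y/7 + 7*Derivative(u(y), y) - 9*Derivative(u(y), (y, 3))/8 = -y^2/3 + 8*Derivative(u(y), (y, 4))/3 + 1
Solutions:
 u(y) = C1 + C2*exp(-y*(27*3^(2/3)/(128*sqrt(799414) + 114445)^(1/3) + 18 + 3^(1/3)*(128*sqrt(799414) + 114445)^(1/3))/128)*sin(3^(1/6)*y*(-3^(2/3)*(128*sqrt(799414) + 114445)^(1/3) + 81/(128*sqrt(799414) + 114445)^(1/3))/128) + C3*exp(-y*(27*3^(2/3)/(128*sqrt(799414) + 114445)^(1/3) + 18 + 3^(1/3)*(128*sqrt(799414) + 114445)^(1/3))/128)*cos(3^(1/6)*y*(-3^(2/3)*(128*sqrt(799414) + 114445)^(1/3) + 81/(128*sqrt(799414) + 114445)^(1/3))/128) + C4*exp(y*(-9 + 27*3^(2/3)/(128*sqrt(799414) + 114445)^(1/3) + 3^(1/3)*(128*sqrt(799414) + 114445)^(1/3))/64) - y^3/63 + 3*y^2/49 + 25*y/196


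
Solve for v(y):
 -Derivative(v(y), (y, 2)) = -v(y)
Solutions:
 v(y) = C1*exp(-y) + C2*exp(y)


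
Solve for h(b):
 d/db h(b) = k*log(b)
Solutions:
 h(b) = C1 + b*k*log(b) - b*k


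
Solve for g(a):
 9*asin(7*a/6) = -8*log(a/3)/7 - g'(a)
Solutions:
 g(a) = C1 - 8*a*log(a)/7 - 9*a*asin(7*a/6) + 8*a/7 + 8*a*log(3)/7 - 9*sqrt(36 - 49*a^2)/7


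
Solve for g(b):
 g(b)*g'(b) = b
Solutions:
 g(b) = -sqrt(C1 + b^2)
 g(b) = sqrt(C1 + b^2)


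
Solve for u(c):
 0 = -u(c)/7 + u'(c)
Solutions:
 u(c) = C1*exp(c/7)


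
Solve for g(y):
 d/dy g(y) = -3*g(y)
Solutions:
 g(y) = C1*exp(-3*y)


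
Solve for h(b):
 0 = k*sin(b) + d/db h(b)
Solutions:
 h(b) = C1 + k*cos(b)


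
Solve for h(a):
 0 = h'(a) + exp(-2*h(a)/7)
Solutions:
 h(a) = 7*log(-sqrt(C1 - a)) - 7*log(7) + 7*log(14)/2
 h(a) = 7*log(C1 - a)/2 - 7*log(7) + 7*log(14)/2


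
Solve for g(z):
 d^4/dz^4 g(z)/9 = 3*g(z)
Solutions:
 g(z) = C1*exp(-3^(3/4)*z) + C2*exp(3^(3/4)*z) + C3*sin(3^(3/4)*z) + C4*cos(3^(3/4)*z)


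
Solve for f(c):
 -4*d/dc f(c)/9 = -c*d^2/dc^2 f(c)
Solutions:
 f(c) = C1 + C2*c^(13/9)


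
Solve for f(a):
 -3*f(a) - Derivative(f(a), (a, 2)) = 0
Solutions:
 f(a) = C1*sin(sqrt(3)*a) + C2*cos(sqrt(3)*a)


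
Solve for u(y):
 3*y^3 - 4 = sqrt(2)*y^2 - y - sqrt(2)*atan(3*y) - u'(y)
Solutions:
 u(y) = C1 - 3*y^4/4 + sqrt(2)*y^3/3 - y^2/2 + 4*y - sqrt(2)*(y*atan(3*y) - log(9*y^2 + 1)/6)


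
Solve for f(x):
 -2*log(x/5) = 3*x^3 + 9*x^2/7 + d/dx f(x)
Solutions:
 f(x) = C1 - 3*x^4/4 - 3*x^3/7 - 2*x*log(x) + 2*x + 2*x*log(5)


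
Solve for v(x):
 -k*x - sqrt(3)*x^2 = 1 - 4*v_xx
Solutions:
 v(x) = C1 + C2*x + k*x^3/24 + sqrt(3)*x^4/48 + x^2/8


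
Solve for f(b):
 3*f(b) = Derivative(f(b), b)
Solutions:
 f(b) = C1*exp(3*b)


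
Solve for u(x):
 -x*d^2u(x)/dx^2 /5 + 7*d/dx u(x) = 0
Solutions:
 u(x) = C1 + C2*x^36


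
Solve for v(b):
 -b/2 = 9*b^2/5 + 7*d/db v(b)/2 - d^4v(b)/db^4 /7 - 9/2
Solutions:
 v(b) = C1 + C4*exp(14^(2/3)*b/2) - 6*b^3/35 - b^2/14 + 9*b/7 + (C2*sin(14^(2/3)*sqrt(3)*b/4) + C3*cos(14^(2/3)*sqrt(3)*b/4))*exp(-14^(2/3)*b/4)


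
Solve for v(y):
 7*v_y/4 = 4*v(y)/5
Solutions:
 v(y) = C1*exp(16*y/35)


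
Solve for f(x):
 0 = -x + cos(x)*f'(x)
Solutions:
 f(x) = C1 + Integral(x/cos(x), x)


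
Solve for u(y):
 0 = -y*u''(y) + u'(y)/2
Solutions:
 u(y) = C1 + C2*y^(3/2)


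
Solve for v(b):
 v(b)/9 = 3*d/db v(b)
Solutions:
 v(b) = C1*exp(b/27)


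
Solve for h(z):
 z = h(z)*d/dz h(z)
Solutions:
 h(z) = -sqrt(C1 + z^2)
 h(z) = sqrt(C1 + z^2)


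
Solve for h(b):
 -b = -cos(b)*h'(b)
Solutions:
 h(b) = C1 + Integral(b/cos(b), b)


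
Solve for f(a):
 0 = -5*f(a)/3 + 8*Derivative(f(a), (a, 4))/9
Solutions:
 f(a) = C1*exp(-30^(1/4)*a/2) + C2*exp(30^(1/4)*a/2) + C3*sin(30^(1/4)*a/2) + C4*cos(30^(1/4)*a/2)


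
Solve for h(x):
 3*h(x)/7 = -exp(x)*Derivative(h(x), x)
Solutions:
 h(x) = C1*exp(3*exp(-x)/7)


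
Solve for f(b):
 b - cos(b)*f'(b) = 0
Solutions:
 f(b) = C1 + Integral(b/cos(b), b)


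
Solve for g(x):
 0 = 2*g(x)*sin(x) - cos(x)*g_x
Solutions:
 g(x) = C1/cos(x)^2


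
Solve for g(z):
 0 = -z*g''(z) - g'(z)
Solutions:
 g(z) = C1 + C2*log(z)


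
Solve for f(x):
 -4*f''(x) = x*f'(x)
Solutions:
 f(x) = C1 + C2*erf(sqrt(2)*x/4)


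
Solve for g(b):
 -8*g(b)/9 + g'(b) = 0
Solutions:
 g(b) = C1*exp(8*b/9)


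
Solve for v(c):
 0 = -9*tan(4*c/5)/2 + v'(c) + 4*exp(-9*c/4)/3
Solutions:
 v(c) = C1 + 45*log(tan(4*c/5)^2 + 1)/16 + 16*exp(-9*c/4)/27


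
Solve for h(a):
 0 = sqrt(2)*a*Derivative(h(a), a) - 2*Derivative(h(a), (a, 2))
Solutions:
 h(a) = C1 + C2*erfi(2^(1/4)*a/2)


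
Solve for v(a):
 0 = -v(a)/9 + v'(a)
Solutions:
 v(a) = C1*exp(a/9)


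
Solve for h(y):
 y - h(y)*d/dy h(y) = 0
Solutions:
 h(y) = -sqrt(C1 + y^2)
 h(y) = sqrt(C1 + y^2)


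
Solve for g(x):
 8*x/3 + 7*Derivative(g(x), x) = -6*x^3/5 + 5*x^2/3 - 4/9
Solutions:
 g(x) = C1 - 3*x^4/70 + 5*x^3/63 - 4*x^2/21 - 4*x/63


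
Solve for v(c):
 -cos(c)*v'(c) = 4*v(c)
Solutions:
 v(c) = C1*(sin(c)^2 - 2*sin(c) + 1)/(sin(c)^2 + 2*sin(c) + 1)


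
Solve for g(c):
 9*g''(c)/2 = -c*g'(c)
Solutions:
 g(c) = C1 + C2*erf(c/3)


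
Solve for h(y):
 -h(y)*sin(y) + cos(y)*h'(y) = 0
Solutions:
 h(y) = C1/cos(y)


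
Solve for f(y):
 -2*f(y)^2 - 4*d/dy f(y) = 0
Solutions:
 f(y) = 2/(C1 + y)


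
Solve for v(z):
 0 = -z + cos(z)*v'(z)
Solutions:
 v(z) = C1 + Integral(z/cos(z), z)


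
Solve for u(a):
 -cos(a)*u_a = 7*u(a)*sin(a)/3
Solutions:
 u(a) = C1*cos(a)^(7/3)


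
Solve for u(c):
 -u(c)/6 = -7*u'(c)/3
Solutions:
 u(c) = C1*exp(c/14)


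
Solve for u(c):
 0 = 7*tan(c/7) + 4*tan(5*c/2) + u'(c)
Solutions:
 u(c) = C1 + 49*log(cos(c/7)) + 8*log(cos(5*c/2))/5


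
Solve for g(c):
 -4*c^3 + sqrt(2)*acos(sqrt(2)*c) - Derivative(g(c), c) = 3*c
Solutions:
 g(c) = C1 - c^4 - 3*c^2/2 + sqrt(2)*(c*acos(sqrt(2)*c) - sqrt(2)*sqrt(1 - 2*c^2)/2)


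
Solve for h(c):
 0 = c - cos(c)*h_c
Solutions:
 h(c) = C1 + Integral(c/cos(c), c)


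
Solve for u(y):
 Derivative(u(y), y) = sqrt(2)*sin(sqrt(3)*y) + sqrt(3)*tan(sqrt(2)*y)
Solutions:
 u(y) = C1 - sqrt(6)*log(cos(sqrt(2)*y))/2 - sqrt(6)*cos(sqrt(3)*y)/3


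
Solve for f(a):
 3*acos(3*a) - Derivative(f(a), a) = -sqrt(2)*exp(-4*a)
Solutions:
 f(a) = C1 + 3*a*acos(3*a) - sqrt(1 - 9*a^2) - sqrt(2)*exp(-4*a)/4


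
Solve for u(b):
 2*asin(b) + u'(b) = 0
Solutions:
 u(b) = C1 - 2*b*asin(b) - 2*sqrt(1 - b^2)


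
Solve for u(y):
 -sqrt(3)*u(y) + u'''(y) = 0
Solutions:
 u(y) = C3*exp(3^(1/6)*y) + (C1*sin(3^(2/3)*y/2) + C2*cos(3^(2/3)*y/2))*exp(-3^(1/6)*y/2)


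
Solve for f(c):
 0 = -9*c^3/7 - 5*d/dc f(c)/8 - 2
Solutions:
 f(c) = C1 - 18*c^4/35 - 16*c/5


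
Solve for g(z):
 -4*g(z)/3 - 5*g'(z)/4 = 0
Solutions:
 g(z) = C1*exp(-16*z/15)


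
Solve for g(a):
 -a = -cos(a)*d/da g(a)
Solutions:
 g(a) = C1 + Integral(a/cos(a), a)


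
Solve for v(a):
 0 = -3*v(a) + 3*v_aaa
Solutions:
 v(a) = C3*exp(a) + (C1*sin(sqrt(3)*a/2) + C2*cos(sqrt(3)*a/2))*exp(-a/2)


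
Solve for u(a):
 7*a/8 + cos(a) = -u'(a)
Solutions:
 u(a) = C1 - 7*a^2/16 - sin(a)


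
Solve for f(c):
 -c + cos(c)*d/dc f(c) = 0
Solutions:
 f(c) = C1 + Integral(c/cos(c), c)


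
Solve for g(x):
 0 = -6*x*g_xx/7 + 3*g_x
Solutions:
 g(x) = C1 + C2*x^(9/2)


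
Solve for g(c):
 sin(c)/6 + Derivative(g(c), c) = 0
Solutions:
 g(c) = C1 + cos(c)/6


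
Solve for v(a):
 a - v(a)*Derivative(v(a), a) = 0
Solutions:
 v(a) = -sqrt(C1 + a^2)
 v(a) = sqrt(C1 + a^2)


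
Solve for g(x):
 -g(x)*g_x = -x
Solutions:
 g(x) = -sqrt(C1 + x^2)
 g(x) = sqrt(C1 + x^2)


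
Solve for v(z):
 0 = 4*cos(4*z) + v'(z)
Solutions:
 v(z) = C1 - sin(4*z)


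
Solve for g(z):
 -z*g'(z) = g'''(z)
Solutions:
 g(z) = C1 + Integral(C2*airyai(-z) + C3*airybi(-z), z)


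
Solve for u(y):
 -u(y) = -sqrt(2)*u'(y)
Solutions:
 u(y) = C1*exp(sqrt(2)*y/2)


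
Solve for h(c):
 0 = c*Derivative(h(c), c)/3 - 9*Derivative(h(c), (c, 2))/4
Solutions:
 h(c) = C1 + C2*erfi(sqrt(6)*c/9)


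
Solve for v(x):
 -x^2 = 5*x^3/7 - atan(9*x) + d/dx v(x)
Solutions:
 v(x) = C1 - 5*x^4/28 - x^3/3 + x*atan(9*x) - log(81*x^2 + 1)/18


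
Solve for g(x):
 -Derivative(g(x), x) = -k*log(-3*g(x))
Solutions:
 Integral(1/(log(-_y) + log(3)), (_y, g(x))) = C1 + k*x


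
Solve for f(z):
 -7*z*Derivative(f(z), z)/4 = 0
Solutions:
 f(z) = C1


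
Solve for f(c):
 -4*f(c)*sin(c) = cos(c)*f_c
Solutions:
 f(c) = C1*cos(c)^4


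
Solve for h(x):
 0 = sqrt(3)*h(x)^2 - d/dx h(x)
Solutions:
 h(x) = -1/(C1 + sqrt(3)*x)


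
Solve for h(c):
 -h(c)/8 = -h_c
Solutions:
 h(c) = C1*exp(c/8)


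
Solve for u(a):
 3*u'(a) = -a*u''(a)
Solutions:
 u(a) = C1 + C2/a^2


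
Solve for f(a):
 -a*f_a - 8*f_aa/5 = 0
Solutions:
 f(a) = C1 + C2*erf(sqrt(5)*a/4)


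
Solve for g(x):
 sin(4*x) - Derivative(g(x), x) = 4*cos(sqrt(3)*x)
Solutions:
 g(x) = C1 - 4*sqrt(3)*sin(sqrt(3)*x)/3 - cos(4*x)/4


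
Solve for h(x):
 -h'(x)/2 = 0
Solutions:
 h(x) = C1


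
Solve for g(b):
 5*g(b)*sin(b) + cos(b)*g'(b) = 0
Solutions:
 g(b) = C1*cos(b)^5


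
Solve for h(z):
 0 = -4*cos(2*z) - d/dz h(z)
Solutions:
 h(z) = C1 - 2*sin(2*z)


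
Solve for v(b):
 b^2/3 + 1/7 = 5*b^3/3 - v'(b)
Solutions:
 v(b) = C1 + 5*b^4/12 - b^3/9 - b/7


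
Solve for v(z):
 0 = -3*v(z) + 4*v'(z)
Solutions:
 v(z) = C1*exp(3*z/4)


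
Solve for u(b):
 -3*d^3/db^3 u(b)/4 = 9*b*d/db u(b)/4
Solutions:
 u(b) = C1 + Integral(C2*airyai(-3^(1/3)*b) + C3*airybi(-3^(1/3)*b), b)


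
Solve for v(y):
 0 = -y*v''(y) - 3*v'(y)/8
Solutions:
 v(y) = C1 + C2*y^(5/8)


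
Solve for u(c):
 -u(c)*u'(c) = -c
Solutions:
 u(c) = -sqrt(C1 + c^2)
 u(c) = sqrt(C1 + c^2)


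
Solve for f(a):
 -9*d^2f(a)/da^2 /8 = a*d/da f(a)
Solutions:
 f(a) = C1 + C2*erf(2*a/3)


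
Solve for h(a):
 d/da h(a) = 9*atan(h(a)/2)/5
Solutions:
 Integral(1/atan(_y/2), (_y, h(a))) = C1 + 9*a/5


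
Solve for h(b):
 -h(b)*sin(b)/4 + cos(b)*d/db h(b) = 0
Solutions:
 h(b) = C1/cos(b)^(1/4)


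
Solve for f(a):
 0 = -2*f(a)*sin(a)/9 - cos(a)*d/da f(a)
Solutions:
 f(a) = C1*cos(a)^(2/9)


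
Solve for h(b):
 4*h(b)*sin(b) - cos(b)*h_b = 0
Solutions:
 h(b) = C1/cos(b)^4


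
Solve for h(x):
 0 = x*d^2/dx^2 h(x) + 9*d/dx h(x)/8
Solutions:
 h(x) = C1 + C2/x^(1/8)


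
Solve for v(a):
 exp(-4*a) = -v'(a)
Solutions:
 v(a) = C1 + exp(-4*a)/4


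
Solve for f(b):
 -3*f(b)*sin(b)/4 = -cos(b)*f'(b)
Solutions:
 f(b) = C1/cos(b)^(3/4)


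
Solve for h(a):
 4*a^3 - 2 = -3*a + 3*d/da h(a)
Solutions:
 h(a) = C1 + a^4/3 + a^2/2 - 2*a/3


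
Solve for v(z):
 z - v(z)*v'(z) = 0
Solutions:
 v(z) = -sqrt(C1 + z^2)
 v(z) = sqrt(C1 + z^2)


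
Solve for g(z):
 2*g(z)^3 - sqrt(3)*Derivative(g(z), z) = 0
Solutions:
 g(z) = -sqrt(6)*sqrt(-1/(C1 + 2*sqrt(3)*z))/2
 g(z) = sqrt(6)*sqrt(-1/(C1 + 2*sqrt(3)*z))/2


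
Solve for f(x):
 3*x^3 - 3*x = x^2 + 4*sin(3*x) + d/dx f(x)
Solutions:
 f(x) = C1 + 3*x^4/4 - x^3/3 - 3*x^2/2 + 4*cos(3*x)/3


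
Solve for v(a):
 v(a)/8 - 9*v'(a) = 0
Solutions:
 v(a) = C1*exp(a/72)


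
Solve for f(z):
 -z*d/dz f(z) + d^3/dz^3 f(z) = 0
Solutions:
 f(z) = C1 + Integral(C2*airyai(z) + C3*airybi(z), z)


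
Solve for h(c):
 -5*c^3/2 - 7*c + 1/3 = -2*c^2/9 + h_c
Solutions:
 h(c) = C1 - 5*c^4/8 + 2*c^3/27 - 7*c^2/2 + c/3


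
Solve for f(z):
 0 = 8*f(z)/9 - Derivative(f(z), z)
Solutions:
 f(z) = C1*exp(8*z/9)


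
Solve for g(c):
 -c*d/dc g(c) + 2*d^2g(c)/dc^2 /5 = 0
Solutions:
 g(c) = C1 + C2*erfi(sqrt(5)*c/2)


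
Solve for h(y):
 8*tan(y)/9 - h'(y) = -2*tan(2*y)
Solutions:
 h(y) = C1 - 8*log(cos(y))/9 - log(cos(2*y))


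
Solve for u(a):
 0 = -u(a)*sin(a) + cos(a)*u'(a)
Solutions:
 u(a) = C1/cos(a)


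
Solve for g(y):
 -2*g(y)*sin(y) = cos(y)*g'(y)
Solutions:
 g(y) = C1*cos(y)^2


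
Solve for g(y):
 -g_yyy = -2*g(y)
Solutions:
 g(y) = C3*exp(2^(1/3)*y) + (C1*sin(2^(1/3)*sqrt(3)*y/2) + C2*cos(2^(1/3)*sqrt(3)*y/2))*exp(-2^(1/3)*y/2)


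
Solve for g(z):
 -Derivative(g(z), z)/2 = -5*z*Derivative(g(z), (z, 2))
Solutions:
 g(z) = C1 + C2*z^(11/10)


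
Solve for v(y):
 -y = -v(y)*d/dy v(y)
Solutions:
 v(y) = -sqrt(C1 + y^2)
 v(y) = sqrt(C1 + y^2)


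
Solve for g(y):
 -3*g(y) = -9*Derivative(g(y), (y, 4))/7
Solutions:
 g(y) = C1*exp(-3^(3/4)*7^(1/4)*y/3) + C2*exp(3^(3/4)*7^(1/4)*y/3) + C3*sin(3^(3/4)*7^(1/4)*y/3) + C4*cos(3^(3/4)*7^(1/4)*y/3)


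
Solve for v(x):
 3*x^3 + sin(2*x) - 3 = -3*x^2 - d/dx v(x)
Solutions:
 v(x) = C1 - 3*x^4/4 - x^3 + 3*x + cos(2*x)/2


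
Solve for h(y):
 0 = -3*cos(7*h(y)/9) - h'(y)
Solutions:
 3*y - 9*log(sin(7*h(y)/9) - 1)/14 + 9*log(sin(7*h(y)/9) + 1)/14 = C1


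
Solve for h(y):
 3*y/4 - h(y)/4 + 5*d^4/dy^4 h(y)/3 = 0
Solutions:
 h(y) = C1*exp(-sqrt(2)*3^(1/4)*5^(3/4)*y/10) + C2*exp(sqrt(2)*3^(1/4)*5^(3/4)*y/10) + C3*sin(sqrt(2)*3^(1/4)*5^(3/4)*y/10) + C4*cos(sqrt(2)*3^(1/4)*5^(3/4)*y/10) + 3*y


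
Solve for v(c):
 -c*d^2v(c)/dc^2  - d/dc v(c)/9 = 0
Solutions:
 v(c) = C1 + C2*c^(8/9)


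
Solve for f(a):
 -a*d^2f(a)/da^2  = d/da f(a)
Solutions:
 f(a) = C1 + C2*log(a)


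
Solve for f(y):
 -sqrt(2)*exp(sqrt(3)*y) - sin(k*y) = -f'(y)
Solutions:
 f(y) = C1 + sqrt(6)*exp(sqrt(3)*y)/3 - cos(k*y)/k


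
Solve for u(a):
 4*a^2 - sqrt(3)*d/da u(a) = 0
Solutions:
 u(a) = C1 + 4*sqrt(3)*a^3/9


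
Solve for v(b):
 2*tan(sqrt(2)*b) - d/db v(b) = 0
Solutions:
 v(b) = C1 - sqrt(2)*log(cos(sqrt(2)*b))


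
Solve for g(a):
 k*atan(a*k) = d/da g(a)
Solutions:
 g(a) = C1 + k*Piecewise((a*atan(a*k) - log(a^2*k^2 + 1)/(2*k), Ne(k, 0)), (0, True))


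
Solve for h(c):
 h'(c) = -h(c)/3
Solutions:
 h(c) = C1*exp(-c/3)


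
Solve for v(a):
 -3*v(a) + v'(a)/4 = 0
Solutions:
 v(a) = C1*exp(12*a)


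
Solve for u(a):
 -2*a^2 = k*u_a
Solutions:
 u(a) = C1 - 2*a^3/(3*k)


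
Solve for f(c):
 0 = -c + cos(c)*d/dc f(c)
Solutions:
 f(c) = C1 + Integral(c/cos(c), c)


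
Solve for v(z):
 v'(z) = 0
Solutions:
 v(z) = C1


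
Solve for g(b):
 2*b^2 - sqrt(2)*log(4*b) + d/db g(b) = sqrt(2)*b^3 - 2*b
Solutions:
 g(b) = C1 + sqrt(2)*b^4/4 - 2*b^3/3 - b^2 + sqrt(2)*b*log(b) - sqrt(2)*b + 2*sqrt(2)*b*log(2)


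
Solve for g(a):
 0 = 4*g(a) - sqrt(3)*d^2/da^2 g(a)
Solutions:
 g(a) = C1*exp(-2*3^(3/4)*a/3) + C2*exp(2*3^(3/4)*a/3)


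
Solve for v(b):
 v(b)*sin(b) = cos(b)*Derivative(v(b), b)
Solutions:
 v(b) = C1/cos(b)


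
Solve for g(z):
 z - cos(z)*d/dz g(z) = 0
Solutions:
 g(z) = C1 + Integral(z/cos(z), z)


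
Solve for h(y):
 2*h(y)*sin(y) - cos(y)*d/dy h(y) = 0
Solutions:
 h(y) = C1/cos(y)^2


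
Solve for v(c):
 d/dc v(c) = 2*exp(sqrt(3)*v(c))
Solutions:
 v(c) = sqrt(3)*(2*log(-1/(C1 + 2*c)) - log(3))/6


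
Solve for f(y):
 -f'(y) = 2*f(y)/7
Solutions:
 f(y) = C1*exp(-2*y/7)


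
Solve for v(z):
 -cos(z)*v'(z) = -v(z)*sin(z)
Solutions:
 v(z) = C1/cos(z)


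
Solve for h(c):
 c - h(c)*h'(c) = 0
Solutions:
 h(c) = -sqrt(C1 + c^2)
 h(c) = sqrt(C1 + c^2)


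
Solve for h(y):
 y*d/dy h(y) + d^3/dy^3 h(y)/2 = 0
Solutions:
 h(y) = C1 + Integral(C2*airyai(-2^(1/3)*y) + C3*airybi(-2^(1/3)*y), y)


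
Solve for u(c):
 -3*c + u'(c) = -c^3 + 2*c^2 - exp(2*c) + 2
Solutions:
 u(c) = C1 - c^4/4 + 2*c^3/3 + 3*c^2/2 + 2*c - exp(2*c)/2


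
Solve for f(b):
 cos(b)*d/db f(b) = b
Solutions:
 f(b) = C1 + Integral(b/cos(b), b)


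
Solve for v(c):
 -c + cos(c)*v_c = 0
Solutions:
 v(c) = C1 + Integral(c/cos(c), c)


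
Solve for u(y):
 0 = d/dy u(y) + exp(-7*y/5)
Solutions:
 u(y) = C1 + 5*exp(-7*y/5)/7


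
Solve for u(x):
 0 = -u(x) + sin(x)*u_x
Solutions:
 u(x) = C1*sqrt(cos(x) - 1)/sqrt(cos(x) + 1)


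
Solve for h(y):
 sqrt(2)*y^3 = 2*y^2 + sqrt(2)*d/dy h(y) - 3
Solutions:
 h(y) = C1 + y^4/4 - sqrt(2)*y^3/3 + 3*sqrt(2)*y/2


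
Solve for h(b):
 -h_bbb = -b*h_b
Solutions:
 h(b) = C1 + Integral(C2*airyai(b) + C3*airybi(b), b)


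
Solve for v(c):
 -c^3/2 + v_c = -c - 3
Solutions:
 v(c) = C1 + c^4/8 - c^2/2 - 3*c


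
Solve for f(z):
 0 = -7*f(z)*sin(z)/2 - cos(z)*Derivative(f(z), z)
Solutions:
 f(z) = C1*cos(z)^(7/2)


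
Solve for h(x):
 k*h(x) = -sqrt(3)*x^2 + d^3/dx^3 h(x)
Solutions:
 h(x) = C1*exp(k^(1/3)*x) + C2*exp(k^(1/3)*x*(-1 + sqrt(3)*I)/2) + C3*exp(-k^(1/3)*x*(1 + sqrt(3)*I)/2) - sqrt(3)*x^2/k


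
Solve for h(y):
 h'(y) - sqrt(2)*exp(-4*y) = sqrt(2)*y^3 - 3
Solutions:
 h(y) = C1 + sqrt(2)*y^4/4 - 3*y - sqrt(2)*exp(-4*y)/4


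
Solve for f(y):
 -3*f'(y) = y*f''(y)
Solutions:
 f(y) = C1 + C2/y^2


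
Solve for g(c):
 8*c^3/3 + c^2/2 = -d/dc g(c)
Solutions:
 g(c) = C1 - 2*c^4/3 - c^3/6


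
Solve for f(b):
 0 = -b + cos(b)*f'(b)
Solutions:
 f(b) = C1 + Integral(b/cos(b), b)


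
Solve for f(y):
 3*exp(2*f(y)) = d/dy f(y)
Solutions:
 f(y) = log(-sqrt(-1/(C1 + 3*y))) - log(2)/2
 f(y) = log(-1/(C1 + 3*y))/2 - log(2)/2


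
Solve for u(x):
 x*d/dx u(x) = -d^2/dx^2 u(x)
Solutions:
 u(x) = C1 + C2*erf(sqrt(2)*x/2)


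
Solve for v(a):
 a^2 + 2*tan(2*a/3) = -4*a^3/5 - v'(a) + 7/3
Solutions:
 v(a) = C1 - a^4/5 - a^3/3 + 7*a/3 + 3*log(cos(2*a/3))


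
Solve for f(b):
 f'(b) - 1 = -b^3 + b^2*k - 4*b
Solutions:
 f(b) = C1 - b^4/4 + b^3*k/3 - 2*b^2 + b


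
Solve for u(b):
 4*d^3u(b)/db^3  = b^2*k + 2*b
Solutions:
 u(b) = C1 + C2*b + C3*b^2 + b^5*k/240 + b^4/48


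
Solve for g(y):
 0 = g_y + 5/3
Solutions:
 g(y) = C1 - 5*y/3


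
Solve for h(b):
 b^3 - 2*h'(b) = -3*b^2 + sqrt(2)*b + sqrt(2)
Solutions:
 h(b) = C1 + b^4/8 + b^3/2 - sqrt(2)*b^2/4 - sqrt(2)*b/2


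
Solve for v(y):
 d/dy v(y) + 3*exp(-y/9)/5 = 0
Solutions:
 v(y) = C1 + 27*exp(-y/9)/5


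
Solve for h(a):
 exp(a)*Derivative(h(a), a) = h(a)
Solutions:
 h(a) = C1*exp(-exp(-a))


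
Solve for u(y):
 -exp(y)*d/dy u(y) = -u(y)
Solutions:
 u(y) = C1*exp(-exp(-y))


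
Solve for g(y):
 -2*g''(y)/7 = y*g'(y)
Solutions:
 g(y) = C1 + C2*erf(sqrt(7)*y/2)


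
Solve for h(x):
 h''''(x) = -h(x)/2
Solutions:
 h(x) = (C1*sin(2^(1/4)*x/2) + C2*cos(2^(1/4)*x/2))*exp(-2^(1/4)*x/2) + (C3*sin(2^(1/4)*x/2) + C4*cos(2^(1/4)*x/2))*exp(2^(1/4)*x/2)


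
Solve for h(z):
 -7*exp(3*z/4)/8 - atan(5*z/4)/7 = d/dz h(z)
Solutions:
 h(z) = C1 - z*atan(5*z/4)/7 - 7*exp(3*z/4)/6 + 2*log(25*z^2 + 16)/35


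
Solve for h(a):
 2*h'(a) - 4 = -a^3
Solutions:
 h(a) = C1 - a^4/8 + 2*a


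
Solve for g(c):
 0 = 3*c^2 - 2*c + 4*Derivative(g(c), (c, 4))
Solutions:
 g(c) = C1 + C2*c + C3*c^2 + C4*c^3 - c^6/480 + c^5/240


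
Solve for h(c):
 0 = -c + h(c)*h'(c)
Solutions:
 h(c) = -sqrt(C1 + c^2)
 h(c) = sqrt(C1 + c^2)


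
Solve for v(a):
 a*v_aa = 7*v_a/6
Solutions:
 v(a) = C1 + C2*a^(13/6)


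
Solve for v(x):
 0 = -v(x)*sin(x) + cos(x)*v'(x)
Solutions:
 v(x) = C1/cos(x)


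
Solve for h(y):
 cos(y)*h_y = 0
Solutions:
 h(y) = C1


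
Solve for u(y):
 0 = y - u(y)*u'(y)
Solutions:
 u(y) = -sqrt(C1 + y^2)
 u(y) = sqrt(C1 + y^2)


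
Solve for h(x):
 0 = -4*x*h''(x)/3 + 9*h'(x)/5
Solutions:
 h(x) = C1 + C2*x^(47/20)


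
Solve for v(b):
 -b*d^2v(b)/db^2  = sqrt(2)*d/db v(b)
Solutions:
 v(b) = C1 + C2*b^(1 - sqrt(2))


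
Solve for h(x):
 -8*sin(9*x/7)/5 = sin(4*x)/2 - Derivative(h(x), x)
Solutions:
 h(x) = C1 - 56*cos(9*x/7)/45 - cos(4*x)/8


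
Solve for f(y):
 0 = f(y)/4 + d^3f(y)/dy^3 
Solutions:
 f(y) = C3*exp(-2^(1/3)*y/2) + (C1*sin(2^(1/3)*sqrt(3)*y/4) + C2*cos(2^(1/3)*sqrt(3)*y/4))*exp(2^(1/3)*y/4)


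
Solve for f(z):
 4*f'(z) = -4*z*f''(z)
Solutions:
 f(z) = C1 + C2*log(z)


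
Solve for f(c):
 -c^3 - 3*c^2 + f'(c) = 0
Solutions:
 f(c) = C1 + c^4/4 + c^3


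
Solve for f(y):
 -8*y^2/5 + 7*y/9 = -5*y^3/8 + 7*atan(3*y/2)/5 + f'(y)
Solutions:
 f(y) = C1 + 5*y^4/32 - 8*y^3/15 + 7*y^2/18 - 7*y*atan(3*y/2)/5 + 7*log(9*y^2 + 4)/15


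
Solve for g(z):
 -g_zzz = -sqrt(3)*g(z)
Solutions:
 g(z) = C3*exp(3^(1/6)*z) + (C1*sin(3^(2/3)*z/2) + C2*cos(3^(2/3)*z/2))*exp(-3^(1/6)*z/2)


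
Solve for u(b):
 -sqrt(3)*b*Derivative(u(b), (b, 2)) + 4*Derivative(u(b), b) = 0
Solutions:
 u(b) = C1 + C2*b^(1 + 4*sqrt(3)/3)


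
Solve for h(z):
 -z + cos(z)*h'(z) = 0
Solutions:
 h(z) = C1 + Integral(z/cos(z), z)


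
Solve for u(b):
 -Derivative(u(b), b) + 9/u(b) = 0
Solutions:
 u(b) = -sqrt(C1 + 18*b)
 u(b) = sqrt(C1 + 18*b)


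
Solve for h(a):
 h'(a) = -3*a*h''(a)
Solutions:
 h(a) = C1 + C2*a^(2/3)


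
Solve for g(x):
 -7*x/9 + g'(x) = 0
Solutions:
 g(x) = C1 + 7*x^2/18


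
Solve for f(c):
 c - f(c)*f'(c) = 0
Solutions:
 f(c) = -sqrt(C1 + c^2)
 f(c) = sqrt(C1 + c^2)


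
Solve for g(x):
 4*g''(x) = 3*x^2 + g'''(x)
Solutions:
 g(x) = C1 + C2*x + C3*exp(4*x) + x^4/16 + x^3/16 + 3*x^2/64


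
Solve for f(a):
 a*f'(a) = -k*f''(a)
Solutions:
 f(a) = C1 + C2*sqrt(k)*erf(sqrt(2)*a*sqrt(1/k)/2)


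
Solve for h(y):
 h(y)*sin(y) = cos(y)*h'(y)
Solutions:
 h(y) = C1/cos(y)


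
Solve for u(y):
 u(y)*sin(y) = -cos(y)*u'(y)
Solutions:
 u(y) = C1*cos(y)


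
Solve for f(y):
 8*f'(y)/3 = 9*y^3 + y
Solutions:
 f(y) = C1 + 27*y^4/32 + 3*y^2/16


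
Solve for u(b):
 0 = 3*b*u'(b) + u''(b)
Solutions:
 u(b) = C1 + C2*erf(sqrt(6)*b/2)


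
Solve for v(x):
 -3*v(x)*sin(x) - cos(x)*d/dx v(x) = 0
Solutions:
 v(x) = C1*cos(x)^3


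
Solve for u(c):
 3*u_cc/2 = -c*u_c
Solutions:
 u(c) = C1 + C2*erf(sqrt(3)*c/3)


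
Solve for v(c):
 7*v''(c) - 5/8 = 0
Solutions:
 v(c) = C1 + C2*c + 5*c^2/112


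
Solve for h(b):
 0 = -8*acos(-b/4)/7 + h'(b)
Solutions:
 h(b) = C1 + 8*b*acos(-b/4)/7 + 8*sqrt(16 - b^2)/7


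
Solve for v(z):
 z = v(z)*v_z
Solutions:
 v(z) = -sqrt(C1 + z^2)
 v(z) = sqrt(C1 + z^2)


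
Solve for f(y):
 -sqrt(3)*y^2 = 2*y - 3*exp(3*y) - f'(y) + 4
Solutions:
 f(y) = C1 + sqrt(3)*y^3/3 + y^2 + 4*y - exp(3*y)


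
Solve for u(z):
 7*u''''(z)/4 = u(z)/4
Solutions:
 u(z) = C1*exp(-7^(3/4)*z/7) + C2*exp(7^(3/4)*z/7) + C3*sin(7^(3/4)*z/7) + C4*cos(7^(3/4)*z/7)


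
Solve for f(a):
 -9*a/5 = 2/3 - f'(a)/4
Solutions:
 f(a) = C1 + 18*a^2/5 + 8*a/3


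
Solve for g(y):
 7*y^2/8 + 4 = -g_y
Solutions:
 g(y) = C1 - 7*y^3/24 - 4*y


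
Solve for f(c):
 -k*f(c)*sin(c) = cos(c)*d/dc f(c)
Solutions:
 f(c) = C1*exp(k*log(cos(c)))


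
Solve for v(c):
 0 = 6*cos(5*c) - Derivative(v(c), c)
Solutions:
 v(c) = C1 + 6*sin(5*c)/5


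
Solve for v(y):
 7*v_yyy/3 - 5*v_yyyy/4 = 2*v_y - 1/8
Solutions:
 v(y) = C1 + C2*exp(y*(392*2^(1/3)/(135*sqrt(7249) + 12737)^(1/3) + 2^(2/3)*(135*sqrt(7249) + 12737)^(1/3) + 56)/90)*sin(2^(1/3)*sqrt(3)*y*(-2^(1/3)*(135*sqrt(7249) + 12737)^(1/3) + 392/(135*sqrt(7249) + 12737)^(1/3))/90) + C3*exp(y*(392*2^(1/3)/(135*sqrt(7249) + 12737)^(1/3) + 2^(2/3)*(135*sqrt(7249) + 12737)^(1/3) + 56)/90)*cos(2^(1/3)*sqrt(3)*y*(-2^(1/3)*(135*sqrt(7249) + 12737)^(1/3) + 392/(135*sqrt(7249) + 12737)^(1/3))/90) + C4*exp(y*(-2^(2/3)*(135*sqrt(7249) + 12737)^(1/3) - 392*2^(1/3)/(135*sqrt(7249) + 12737)^(1/3) + 28)/45) + y/16


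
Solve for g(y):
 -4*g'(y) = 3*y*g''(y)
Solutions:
 g(y) = C1 + C2/y^(1/3)


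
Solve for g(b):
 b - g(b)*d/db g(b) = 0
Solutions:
 g(b) = -sqrt(C1 + b^2)
 g(b) = sqrt(C1 + b^2)


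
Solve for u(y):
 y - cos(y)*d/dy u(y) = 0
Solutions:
 u(y) = C1 + Integral(y/cos(y), y)


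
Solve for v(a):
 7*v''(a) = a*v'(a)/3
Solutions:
 v(a) = C1 + C2*erfi(sqrt(42)*a/42)


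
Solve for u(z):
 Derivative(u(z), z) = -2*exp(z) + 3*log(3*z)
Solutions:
 u(z) = C1 + 3*z*log(z) + 3*z*(-1 + log(3)) - 2*exp(z)


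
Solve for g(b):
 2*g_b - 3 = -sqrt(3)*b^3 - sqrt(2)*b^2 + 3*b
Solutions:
 g(b) = C1 - sqrt(3)*b^4/8 - sqrt(2)*b^3/6 + 3*b^2/4 + 3*b/2


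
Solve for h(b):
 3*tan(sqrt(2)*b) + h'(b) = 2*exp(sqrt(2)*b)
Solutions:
 h(b) = C1 + sqrt(2)*exp(sqrt(2)*b) + 3*sqrt(2)*log(cos(sqrt(2)*b))/2


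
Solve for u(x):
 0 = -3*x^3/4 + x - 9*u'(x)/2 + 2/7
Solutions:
 u(x) = C1 - x^4/24 + x^2/9 + 4*x/63


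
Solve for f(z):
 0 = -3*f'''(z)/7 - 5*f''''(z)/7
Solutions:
 f(z) = C1 + C2*z + C3*z^2 + C4*exp(-3*z/5)


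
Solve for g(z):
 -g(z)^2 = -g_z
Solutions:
 g(z) = -1/(C1 + z)


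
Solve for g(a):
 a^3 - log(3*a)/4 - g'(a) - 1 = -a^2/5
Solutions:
 g(a) = C1 + a^4/4 + a^3/15 - a*log(a)/4 - 3*a/4 - a*log(3)/4


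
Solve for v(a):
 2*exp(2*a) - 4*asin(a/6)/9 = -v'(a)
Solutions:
 v(a) = C1 + 4*a*asin(a/6)/9 + 4*sqrt(36 - a^2)/9 - exp(2*a)


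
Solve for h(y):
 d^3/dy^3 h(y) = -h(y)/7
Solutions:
 h(y) = C3*exp(-7^(2/3)*y/7) + (C1*sin(sqrt(3)*7^(2/3)*y/14) + C2*cos(sqrt(3)*7^(2/3)*y/14))*exp(7^(2/3)*y/14)


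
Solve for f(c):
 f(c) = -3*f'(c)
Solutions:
 f(c) = C1*exp(-c/3)


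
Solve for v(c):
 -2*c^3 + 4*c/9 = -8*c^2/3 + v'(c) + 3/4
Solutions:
 v(c) = C1 - c^4/2 + 8*c^3/9 + 2*c^2/9 - 3*c/4
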